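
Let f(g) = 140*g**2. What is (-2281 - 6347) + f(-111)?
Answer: 1716312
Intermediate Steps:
(-2281 - 6347) + f(-111) = (-2281 - 6347) + 140*(-111)**2 = -8628 + 140*12321 = -8628 + 1724940 = 1716312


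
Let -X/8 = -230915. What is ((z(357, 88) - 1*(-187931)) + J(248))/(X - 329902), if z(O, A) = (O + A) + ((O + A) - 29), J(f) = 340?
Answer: 31522/252903 ≈ 0.12464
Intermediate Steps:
X = 1847320 (X = -8*(-230915) = 1847320)
z(O, A) = -29 + 2*A + 2*O (z(O, A) = (A + O) + ((A + O) - 29) = (A + O) + (-29 + A + O) = -29 + 2*A + 2*O)
((z(357, 88) - 1*(-187931)) + J(248))/(X - 329902) = (((-29 + 2*88 + 2*357) - 1*(-187931)) + 340)/(1847320 - 329902) = (((-29 + 176 + 714) + 187931) + 340)/1517418 = ((861 + 187931) + 340)*(1/1517418) = (188792 + 340)*(1/1517418) = 189132*(1/1517418) = 31522/252903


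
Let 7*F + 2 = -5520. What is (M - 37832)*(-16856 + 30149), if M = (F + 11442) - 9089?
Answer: -482108625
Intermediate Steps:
F = -5522/7 (F = -2/7 + (⅐)*(-5520) = -2/7 - 5520/7 = -5522/7 ≈ -788.86)
M = 10949/7 (M = (-5522/7 + 11442) - 9089 = 74572/7 - 9089 = 10949/7 ≈ 1564.1)
(M - 37832)*(-16856 + 30149) = (10949/7 - 37832)*(-16856 + 30149) = -253875/7*13293 = -482108625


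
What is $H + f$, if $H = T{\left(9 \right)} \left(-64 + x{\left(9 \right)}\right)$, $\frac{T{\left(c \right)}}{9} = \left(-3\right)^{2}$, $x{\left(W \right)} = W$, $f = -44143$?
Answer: $-48598$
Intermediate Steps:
$T{\left(c \right)} = 81$ ($T{\left(c \right)} = 9 \left(-3\right)^{2} = 9 \cdot 9 = 81$)
$H = -4455$ ($H = 81 \left(-64 + 9\right) = 81 \left(-55\right) = -4455$)
$H + f = -4455 - 44143 = -48598$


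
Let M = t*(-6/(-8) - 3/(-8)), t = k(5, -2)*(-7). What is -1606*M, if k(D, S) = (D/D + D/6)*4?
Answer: 185493/2 ≈ 92747.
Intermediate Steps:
k(D, S) = 4 + 2*D/3 (k(D, S) = (1 + D*(⅙))*4 = (1 + D/6)*4 = 4 + 2*D/3)
t = -154/3 (t = (4 + (⅔)*5)*(-7) = (4 + 10/3)*(-7) = (22/3)*(-7) = -154/3 ≈ -51.333)
M = -231/4 (M = -154*(-6/(-8) - 3/(-8))/3 = -154*(-6*(-⅛) - 3*(-⅛))/3 = -154*(¾ + 3/8)/3 = -154/3*9/8 = -231/4 ≈ -57.750)
-1606*M = -1606*(-231/4) = 185493/2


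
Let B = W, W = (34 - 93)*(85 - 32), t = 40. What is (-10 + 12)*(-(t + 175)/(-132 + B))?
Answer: 430/3259 ≈ 0.13194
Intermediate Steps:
W = -3127 (W = -59*53 = -3127)
B = -3127
(-10 + 12)*(-(t + 175)/(-132 + B)) = (-10 + 12)*(-(40 + 175)/(-132 - 3127)) = 2*(-215/(-3259)) = 2*(-215*(-1)/3259) = 2*(-1*(-215/3259)) = 2*(215/3259) = 430/3259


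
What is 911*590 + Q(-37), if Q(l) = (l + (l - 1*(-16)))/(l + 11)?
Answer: 6987399/13 ≈ 5.3749e+5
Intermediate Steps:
Q(l) = (16 + 2*l)/(11 + l) (Q(l) = (l + (l + 16))/(11 + l) = (l + (16 + l))/(11 + l) = (16 + 2*l)/(11 + l))
911*590 + Q(-37) = 911*590 + 2*(8 - 37)/(11 - 37) = 537490 + 2*(-29)/(-26) = 537490 + 2*(-1/26)*(-29) = 537490 + 29/13 = 6987399/13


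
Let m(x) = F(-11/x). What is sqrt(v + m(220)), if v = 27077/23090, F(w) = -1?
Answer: 3*sqrt(10228870)/23090 ≈ 0.41554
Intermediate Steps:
m(x) = -1
v = 27077/23090 (v = 27077*(1/23090) = 27077/23090 ≈ 1.1727)
sqrt(v + m(220)) = sqrt(27077/23090 - 1) = sqrt(3987/23090) = 3*sqrt(10228870)/23090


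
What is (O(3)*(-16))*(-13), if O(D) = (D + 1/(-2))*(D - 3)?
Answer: 0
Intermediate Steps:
O(D) = (-3 + D)*(-½ + D) (O(D) = (D - ½)*(-3 + D) = (-½ + D)*(-3 + D) = (-3 + D)*(-½ + D))
(O(3)*(-16))*(-13) = ((3/2 + 3² - 7/2*3)*(-16))*(-13) = ((3/2 + 9 - 21/2)*(-16))*(-13) = (0*(-16))*(-13) = 0*(-13) = 0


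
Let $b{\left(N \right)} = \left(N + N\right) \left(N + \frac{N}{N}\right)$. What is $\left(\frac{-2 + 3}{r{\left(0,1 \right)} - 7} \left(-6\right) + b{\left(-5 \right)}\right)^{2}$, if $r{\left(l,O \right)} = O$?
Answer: $1681$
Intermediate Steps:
$b{\left(N \right)} = 2 N \left(1 + N\right)$ ($b{\left(N \right)} = 2 N \left(N + 1\right) = 2 N \left(1 + N\right)$)
$\left(\frac{-2 + 3}{r{\left(0,1 \right)} - 7} \left(-6\right) + b{\left(-5 \right)}\right)^{2} = \left(\frac{-2 + 3}{1 - 7} \left(-6\right) + 2 \left(-5\right) \left(1 - 5\right)\right)^{2} = \left(1 \frac{1}{-6} \left(-6\right) + 2 \left(-5\right) \left(-4\right)\right)^{2} = \left(1 \left(- \frac{1}{6}\right) \left(-6\right) + 40\right)^{2} = \left(\left(- \frac{1}{6}\right) \left(-6\right) + 40\right)^{2} = \left(1 + 40\right)^{2} = 41^{2} = 1681$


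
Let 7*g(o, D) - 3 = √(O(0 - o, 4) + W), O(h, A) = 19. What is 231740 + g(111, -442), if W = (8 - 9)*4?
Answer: 1622183/7 + √15/7 ≈ 2.3174e+5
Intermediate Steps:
W = -4 (W = -1*4 = -4)
g(o, D) = 3/7 + √15/7 (g(o, D) = 3/7 + √(19 - 4)/7 = 3/7 + √15/7)
231740 + g(111, -442) = 231740 + (3/7 + √15/7) = 1622183/7 + √15/7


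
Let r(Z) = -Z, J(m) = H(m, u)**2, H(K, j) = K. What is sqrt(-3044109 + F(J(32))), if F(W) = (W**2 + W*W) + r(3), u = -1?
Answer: 4*I*sqrt(59185) ≈ 973.12*I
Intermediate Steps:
J(m) = m**2
F(W) = -3 + 2*W**2 (F(W) = (W**2 + W*W) - 1*3 = (W**2 + W**2) - 3 = 2*W**2 - 3 = -3 + 2*W**2)
sqrt(-3044109 + F(J(32))) = sqrt(-3044109 + (-3 + 2*(32**2)**2)) = sqrt(-3044109 + (-3 + 2*1024**2)) = sqrt(-3044109 + (-3 + 2*1048576)) = sqrt(-3044109 + (-3 + 2097152)) = sqrt(-3044109 + 2097149) = sqrt(-946960) = 4*I*sqrt(59185)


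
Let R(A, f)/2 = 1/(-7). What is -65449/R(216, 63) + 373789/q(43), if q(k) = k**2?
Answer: 847853985/3698 ≈ 2.2927e+5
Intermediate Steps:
R(A, f) = -2/7 (R(A, f) = 2/(-7) = 2*(-1/7) = -2/7)
-65449/R(216, 63) + 373789/q(43) = -65449/(-2/7) + 373789/(43**2) = -65449*(-7/2) + 373789/1849 = 458143/2 + 373789*(1/1849) = 458143/2 + 373789/1849 = 847853985/3698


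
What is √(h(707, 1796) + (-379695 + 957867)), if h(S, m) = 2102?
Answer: √580274 ≈ 761.76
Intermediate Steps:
√(h(707, 1796) + (-379695 + 957867)) = √(2102 + (-379695 + 957867)) = √(2102 + 578172) = √580274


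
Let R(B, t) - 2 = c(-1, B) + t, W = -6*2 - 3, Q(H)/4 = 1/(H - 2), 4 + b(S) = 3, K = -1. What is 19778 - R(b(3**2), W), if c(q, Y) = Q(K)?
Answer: 59377/3 ≈ 19792.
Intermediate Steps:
b(S) = -1 (b(S) = -4 + 3 = -1)
Q(H) = 4/(-2 + H) (Q(H) = 4/(H - 2) = 4/(-2 + H))
W = -15 (W = -12 - 3 = -15)
c(q, Y) = -4/3 (c(q, Y) = 4/(-2 - 1) = 4/(-3) = 4*(-1/3) = -4/3)
R(B, t) = 2/3 + t (R(B, t) = 2 + (-4/3 + t) = 2/3 + t)
19778 - R(b(3**2), W) = 19778 - (2/3 - 15) = 19778 - 1*(-43/3) = 19778 + 43/3 = 59377/3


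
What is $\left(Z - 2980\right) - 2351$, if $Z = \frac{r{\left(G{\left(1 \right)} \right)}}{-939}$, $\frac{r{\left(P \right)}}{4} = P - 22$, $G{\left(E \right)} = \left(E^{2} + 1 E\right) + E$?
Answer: $- \frac{5005733}{939} \approx -5330.9$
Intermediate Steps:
$G{\left(E \right)} = E^{2} + 2 E$ ($G{\left(E \right)} = \left(E^{2} + E\right) + E = \left(E + E^{2}\right) + E = E^{2} + 2 E$)
$r{\left(P \right)} = -88 + 4 P$ ($r{\left(P \right)} = 4 \left(P - 22\right) = 4 \left(-22 + P\right) = -88 + 4 P$)
$Z = \frac{76}{939}$ ($Z = \frac{-88 + 4 \cdot 1 \left(2 + 1\right)}{-939} = \left(-88 + 4 \cdot 1 \cdot 3\right) \left(- \frac{1}{939}\right) = \left(-88 + 4 \cdot 3\right) \left(- \frac{1}{939}\right) = \left(-88 + 12\right) \left(- \frac{1}{939}\right) = \left(-76\right) \left(- \frac{1}{939}\right) = \frac{76}{939} \approx 0.080937$)
$\left(Z - 2980\right) - 2351 = \left(\frac{76}{939} - 2980\right) - 2351 = - \frac{2798144}{939} - 2351 = - \frac{5005733}{939}$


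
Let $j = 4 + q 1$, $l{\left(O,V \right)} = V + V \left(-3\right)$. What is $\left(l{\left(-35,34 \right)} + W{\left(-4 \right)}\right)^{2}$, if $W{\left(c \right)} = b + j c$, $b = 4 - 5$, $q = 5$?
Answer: $11025$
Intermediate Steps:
$l{\left(O,V \right)} = - 2 V$ ($l{\left(O,V \right)} = V - 3 V = - 2 V$)
$b = -1$ ($b = 4 - 5 = -1$)
$j = 9$ ($j = 4 + 5 \cdot 1 = 4 + 5 = 9$)
$W{\left(c \right)} = -1 + 9 c$
$\left(l{\left(-35,34 \right)} + W{\left(-4 \right)}\right)^{2} = \left(\left(-2\right) 34 + \left(-1 + 9 \left(-4\right)\right)\right)^{2} = \left(-68 - 37\right)^{2} = \left(-105\right)^{2} = 11025$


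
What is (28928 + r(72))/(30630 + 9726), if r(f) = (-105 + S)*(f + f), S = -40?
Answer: 2012/10089 ≈ 0.19943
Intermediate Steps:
r(f) = -290*f (r(f) = (-105 - 40)*(f + f) = -290*f)
(28928 + r(72))/(30630 + 9726) = (28928 - 290*72)/(30630 + 9726) = (28928 - 20880)/40356 = 8048*(1/40356) = 2012/10089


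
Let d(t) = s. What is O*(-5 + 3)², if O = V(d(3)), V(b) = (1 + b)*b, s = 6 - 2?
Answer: 80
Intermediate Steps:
s = 4
d(t) = 4
V(b) = b*(1 + b)
O = 20 (O = 4*(1 + 4) = 4*5 = 20)
O*(-5 + 3)² = 20*(-5 + 3)² = 20*(-2)² = 20*4 = 80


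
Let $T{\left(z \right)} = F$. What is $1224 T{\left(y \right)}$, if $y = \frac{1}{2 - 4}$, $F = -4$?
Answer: $-4896$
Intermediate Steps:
$y = - \frac{1}{2}$ ($y = \frac{1}{2 - 4} = \frac{1}{-2} = - \frac{1}{2} \approx -0.5$)
$T{\left(z \right)} = -4$
$1224 T{\left(y \right)} = 1224 \left(-4\right) = -4896$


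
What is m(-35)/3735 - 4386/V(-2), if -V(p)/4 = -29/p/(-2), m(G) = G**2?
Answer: -3269237/21663 ≈ -150.91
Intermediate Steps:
V(p) = -58/p (V(p) = -4*(-29/p)/(-2) = -4*(-29/p)*(-1)/2 = -58/p)
m(-35)/3735 - 4386/V(-2) = (-35)**2/3735 - 4386/((-58/(-2))) = 1225*(1/3735) - 4386/((-58*(-1/2))) = 245/747 - 4386/29 = -3269237/21663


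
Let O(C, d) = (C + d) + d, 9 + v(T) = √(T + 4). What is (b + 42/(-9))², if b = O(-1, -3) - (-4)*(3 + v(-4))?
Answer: 11449/9 ≈ 1272.1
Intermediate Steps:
v(T) = -9 + √(4 + T) (v(T) = -9 + √(T + 4) = -9 + √(4 + T))
O(C, d) = C + 2*d
b = -31 (b = (-1 + 2*(-3)) - (-4)*(3 + (-9 + √(4 - 4))) = (-1 - 6) - (-4)*(3 + (-9 + √0)) = -7 - (-4)*(3 + (-9 + 0)) = -7 - (-4)*(3 - 9) = -7 - (-4)*(-6) = -7 - 1*24 = -7 - 24 = -31)
(b + 42/(-9))² = (-31 + 42/(-9))² = (-31 + 42*(-⅑))² = (-31 - 14/3)² = (-107/3)² = 11449/9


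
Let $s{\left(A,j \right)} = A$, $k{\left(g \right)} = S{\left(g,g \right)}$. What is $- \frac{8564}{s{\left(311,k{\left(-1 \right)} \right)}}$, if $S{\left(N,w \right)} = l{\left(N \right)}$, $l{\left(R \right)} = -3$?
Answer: $- \frac{8564}{311} \approx -27.537$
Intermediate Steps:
$S{\left(N,w \right)} = -3$
$k{\left(g \right)} = -3$
$- \frac{8564}{s{\left(311,k{\left(-1 \right)} \right)}} = - \frac{8564}{311}$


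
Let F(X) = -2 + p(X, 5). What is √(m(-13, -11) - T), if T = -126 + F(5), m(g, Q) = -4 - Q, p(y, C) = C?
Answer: √130 ≈ 11.402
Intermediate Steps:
F(X) = 3 (F(X) = -2 + 5 = 3)
T = -123 (T = -126 + 3 = -123)
√(m(-13, -11) - T) = √((-4 - 1*(-11)) - 1*(-123)) = √((-4 + 11) + 123) = √(7 + 123) = √130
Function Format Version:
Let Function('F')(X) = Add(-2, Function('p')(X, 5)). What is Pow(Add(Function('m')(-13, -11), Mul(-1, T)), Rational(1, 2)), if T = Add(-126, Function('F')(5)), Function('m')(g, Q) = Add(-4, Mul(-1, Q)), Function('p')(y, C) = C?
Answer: Pow(130, Rational(1, 2)) ≈ 11.402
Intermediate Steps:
Function('F')(X) = 3 (Function('F')(X) = Add(-2, 5) = 3)
T = -123 (T = Add(-126, 3) = -123)
Pow(Add(Function('m')(-13, -11), Mul(-1, T)), Rational(1, 2)) = Pow(Add(Add(-4, Mul(-1, -11)), Mul(-1, -123)), Rational(1, 2)) = Pow(Add(Add(-4, 11), 123), Rational(1, 2)) = Pow(Add(7, 123), Rational(1, 2)) = Pow(130, Rational(1, 2))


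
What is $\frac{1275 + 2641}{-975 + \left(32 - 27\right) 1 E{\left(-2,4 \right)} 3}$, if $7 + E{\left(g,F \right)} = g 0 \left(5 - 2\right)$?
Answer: $- \frac{979}{270} \approx -3.6259$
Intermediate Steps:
$E{\left(g,F \right)} = -7$ ($E{\left(g,F \right)} = -7 + g 0 \left(5 - 2\right) = -7 + 0 \cdot 3 = -7 + 0 = -7$)
$\frac{1275 + 2641}{-975 + \left(32 - 27\right) 1 E{\left(-2,4 \right)} 3} = \frac{1275 + 2641}{-975 + \left(32 - 27\right) 1 \left(-7\right) 3} = \frac{3916}{-975 + 5 \left(\left(-7\right) 3\right)} = \frac{3916}{-975 + 5 \left(-21\right)} = \frac{3916}{-975 - 105} = \frac{3916}{-1080} = 3916 \left(- \frac{1}{1080}\right) = - \frac{979}{270}$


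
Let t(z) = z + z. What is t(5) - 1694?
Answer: -1684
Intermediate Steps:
t(z) = 2*z
t(5) - 1694 = 2*5 - 1694 = 10 - 1694 = -1684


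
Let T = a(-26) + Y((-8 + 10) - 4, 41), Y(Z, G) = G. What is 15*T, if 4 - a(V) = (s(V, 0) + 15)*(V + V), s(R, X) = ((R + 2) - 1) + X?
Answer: -7125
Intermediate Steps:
s(R, X) = 1 + R + X (s(R, X) = ((2 + R) - 1) + X = (1 + R) + X = 1 + R + X)
a(V) = 4 - 2*V*(16 + V) (a(V) = 4 - ((1 + V + 0) + 15)*(V + V) = 4 - ((1 + V) + 15)*2*V = 4 - (16 + V)*2*V = 4 - 2*V*(16 + V))
T = -475 (T = (4 - 32*(-26) - 2*(-26)**2) + 41 = (4 + 832 - 2*676) + 41 = (4 + 832 - 1352) + 41 = -516 + 41 = -475)
15*T = 15*(-475) = -7125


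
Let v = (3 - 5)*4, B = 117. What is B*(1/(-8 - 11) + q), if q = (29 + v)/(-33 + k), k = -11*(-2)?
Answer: -47970/209 ≈ -229.52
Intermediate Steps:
v = -8 (v = -2*4 = -8)
k = 22
q = -21/11 (q = (29 - 8)/(-33 + 22) = 21/(-11) = 21*(-1/11) = -21/11 ≈ -1.9091)
B*(1/(-8 - 11) + q) = 117*(1/(-8 - 11) - 21/11) = 117*(1/(-19) - 21/11) = 117*(-1/19 - 21/11) = 117*(-410/209) = -47970/209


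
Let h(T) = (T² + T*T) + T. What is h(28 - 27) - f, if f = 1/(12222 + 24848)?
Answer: 111209/37070 ≈ 3.0000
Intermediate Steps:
f = 1/37070 ≈ 2.6976e-5
h(T) = T + 2*T² (h(T) = (T² + T²) + T = 2*T² + T = T + 2*T²)
h(28 - 27) - f = (28 - 27)*(1 + 2*(28 - 27)) - 1*1/37070 = 1*(1 + 2*1) - 1/37070 = 1*(1 + 2) - 1/37070 = 1*3 - 1/37070 = 3 - 1/37070 = 111209/37070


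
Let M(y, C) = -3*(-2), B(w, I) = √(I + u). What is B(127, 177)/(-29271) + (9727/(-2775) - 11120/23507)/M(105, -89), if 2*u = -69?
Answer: -259510589/391391550 - √570/58542 ≈ -0.66345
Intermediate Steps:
u = -69/2 (u = (½)*(-69) = -69/2 ≈ -34.500)
B(w, I) = √(-69/2 + I) (B(w, I) = √(I - 69/2) = √(-69/2 + I))
M(y, C) = 6
B(127, 177)/(-29271) + (9727/(-2775) - 11120/23507)/M(105, -89) = (√(-138 + 4*177)/2)/(-29271) + (9727/(-2775) - 11120/23507)/6 = (√(-138 + 708)/2)*(-1/29271) + (9727*(-1/2775) - 11120*1/23507)*(⅙) = (√570/2)*(-1/29271) + (-9727/2775 - 11120/23507)*(⅙) = -√570/58542 - 259510589/65231925*⅙ = -√570/58542 - 259510589/391391550 = -259510589/391391550 - √570/58542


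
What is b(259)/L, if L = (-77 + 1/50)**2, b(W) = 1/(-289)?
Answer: -2500/4281477489 ≈ -5.8391e-7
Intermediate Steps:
b(W) = -1/289
L = 14814801/2500 (L = (-77 + 1/50)**2 = (-3849/50)**2 = 14814801/2500 ≈ 5925.9)
b(259)/L = -1/(289*14814801/2500) = -1/289*2500/14814801 = -2500/4281477489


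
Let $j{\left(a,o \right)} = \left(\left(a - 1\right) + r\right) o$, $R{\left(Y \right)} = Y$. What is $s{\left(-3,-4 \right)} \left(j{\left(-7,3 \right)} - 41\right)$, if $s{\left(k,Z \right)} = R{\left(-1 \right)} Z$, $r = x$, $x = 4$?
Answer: $-212$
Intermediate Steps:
$r = 4$
$j{\left(a,o \right)} = o \left(3 + a\right)$ ($j{\left(a,o \right)} = \left(\left(a - 1\right) + 4\right) o = \left(\left(-1 + a\right) + 4\right) o = \left(3 + a\right) o = o \left(3 + a\right)$)
$s{\left(k,Z \right)} = - Z$
$s{\left(-3,-4 \right)} \left(j{\left(-7,3 \right)} - 41\right) = \left(-1\right) \left(-4\right) \left(3 \left(3 - 7\right) - 41\right) = 4 \left(3 \left(-4\right) - 41\right) = 4 \left(-12 - 41\right) = 4 \left(-53\right) = -212$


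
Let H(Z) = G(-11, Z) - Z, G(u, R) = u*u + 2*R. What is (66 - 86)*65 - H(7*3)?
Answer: -1442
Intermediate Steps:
G(u, R) = u**2 + 2*R
H(Z) = 121 + Z (H(Z) = ((-11)**2 + 2*Z) - Z = (121 + 2*Z) - Z = 121 + Z)
(66 - 86)*65 - H(7*3) = (66 - 86)*65 - (121 + 7*3) = -20*65 - (121 + 21) = -1300 - 1*142 = -1300 - 142 = -1442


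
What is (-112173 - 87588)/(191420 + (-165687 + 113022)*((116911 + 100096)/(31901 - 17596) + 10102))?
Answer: 571516221/1523852537741 ≈ 0.00037505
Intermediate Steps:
(-112173 - 87588)/(191420 + (-165687 + 113022)*((116911 + 100096)/(31901 - 17596) + 10102)) = -199761/(191420 - 52665*(217007/14305 + 10102)) = -199761/(191420 - 52665*144726117/14305) = -199761/(191420 - 1524400190361/2861) = -199761/(-1523852537741/2861) = -199761*(-2861/1523852537741) = 571516221/1523852537741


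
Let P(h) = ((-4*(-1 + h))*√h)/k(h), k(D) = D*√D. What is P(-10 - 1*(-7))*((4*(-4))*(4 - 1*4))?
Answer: 0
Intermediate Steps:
k(D) = D^(3/2)
P(h) = (4 - 4*h)/h (P(h) = ((-4*(-1 + h))*√h)/(h^(3/2)) = ((4 - 4*h)*√h)/h^(3/2) = (√h*(4 - 4*h))/h^(3/2) = (4 - 4*h)/h)
P(-10 - 1*(-7))*((4*(-4))*(4 - 1*4)) = (-4 + 4/(-10 - 1*(-7)))*((4*(-4))*(4 - 1*4)) = (-4 + 4/(-10 + 7))*(-16*(4 - 4)) = (-4 + 4/(-3))*(-16*0) = (-4 + 4*(-⅓))*0 = (-4 - 4/3)*0 = -16/3*0 = 0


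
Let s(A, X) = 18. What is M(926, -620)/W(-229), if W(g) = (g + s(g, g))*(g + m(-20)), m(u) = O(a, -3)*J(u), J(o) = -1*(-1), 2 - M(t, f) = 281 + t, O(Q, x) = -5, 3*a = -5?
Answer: -1205/49374 ≈ -0.024406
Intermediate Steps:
a = -5/3 (a = (⅓)*(-5) = -5/3 ≈ -1.6667)
M(t, f) = -279 - t (M(t, f) = 2 - (281 + t) = 2 + (-281 - t) = -279 - t)
J(o) = 1
m(u) = -5 (m(u) = -5*1 = -5)
W(g) = (-5 + g)*(18 + g) (W(g) = (g + 18)*(g - 5) = (18 + g)*(-5 + g) = (-5 + g)*(18 + g))
M(926, -620)/W(-229) = (-279 - 1*926)/(-90 + (-229)² + 13*(-229)) = (-279 - 926)/(-90 + 52441 - 2977) = -1205/49374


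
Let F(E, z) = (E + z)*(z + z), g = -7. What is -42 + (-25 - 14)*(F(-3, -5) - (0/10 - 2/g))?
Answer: -22056/7 ≈ -3150.9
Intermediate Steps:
F(E, z) = 2*z*(E + z) (F(E, z) = (E + z)*(2*z) = 2*z*(E + z))
-42 + (-25 - 14)*(F(-3, -5) - (0/10 - 2/g)) = -42 + (-25 - 14)*(2*(-5)*(-3 - 5) - (0/10 - 2/(-7))) = -42 - 39*(2*(-5)*(-8) - (0*(⅒) - 2*(-⅐))) = -42 - 39*(80 - (0 + 2/7)) = -42 - 39*(80 - 1*2/7) = -42 - 39*(80 - 2/7) = -42 - 39*558/7 = -42 - 21762/7 = -22056/7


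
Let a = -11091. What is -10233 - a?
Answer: 858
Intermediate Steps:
-10233 - a = -10233 - 1*(-11091) = -10233 + 11091 = 858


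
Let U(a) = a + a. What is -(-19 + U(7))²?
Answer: -25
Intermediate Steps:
U(a) = 2*a
-(-19 + U(7))² = -(-19 + 2*7)² = -(-19 + 14)² = -1*(-5)² = -1*25 = -25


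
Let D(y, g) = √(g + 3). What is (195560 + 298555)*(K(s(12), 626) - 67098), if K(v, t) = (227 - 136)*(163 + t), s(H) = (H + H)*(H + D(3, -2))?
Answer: 2322834615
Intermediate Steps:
D(y, g) = √(3 + g)
s(H) = 2*H*(1 + H) (s(H) = (H + H)*(H + √(3 - 2)) = (2*H)*(H + √1) = (2*H)*(H + 1) = (2*H)*(1 + H) = 2*H*(1 + H))
K(v, t) = 14833 + 91*t (K(v, t) = 91*(163 + t) = 14833 + 91*t)
(195560 + 298555)*(K(s(12), 626) - 67098) = (195560 + 298555)*((14833 + 91*626) - 67098) = 494115*((14833 + 56966) - 67098) = 494115*(71799 - 67098) = 494115*4701 = 2322834615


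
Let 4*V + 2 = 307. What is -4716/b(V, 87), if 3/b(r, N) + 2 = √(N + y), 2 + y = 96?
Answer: 3144 - 1572*√181 ≈ -18005.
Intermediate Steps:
V = 305/4 (V = -½ + (¼)*307 = -½ + 307/4 = 305/4 ≈ 76.250)
y = 94 (y = -2 + 96 = 94)
b(r, N) = 3/(-2 + √(94 + N)) (b(r, N) = 3/(-2 + √(N + 94)) = 3/(-2 + √(94 + N)))
-4716/b(V, 87) = -(-3144 + 1572*√(94 + 87)) = -(-3144 + 1572*√181) = -4716*(-⅔ + √181/3) = 3144 - 1572*√181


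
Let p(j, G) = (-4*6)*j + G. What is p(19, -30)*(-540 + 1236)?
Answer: -338256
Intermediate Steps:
p(j, G) = G - 24*j (p(j, G) = -24*j + G = G - 24*j)
p(19, -30)*(-540 + 1236) = (-30 - 24*19)*(-540 + 1236) = (-30 - 456)*696 = -486*696 = -338256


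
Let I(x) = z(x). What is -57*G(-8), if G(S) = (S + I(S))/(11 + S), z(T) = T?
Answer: 304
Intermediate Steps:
I(x) = x
G(S) = 2*S/(11 + S) (G(S) = (S + S)/(11 + S) = (2*S)/(11 + S) = 2*S/(11 + S))
-57*G(-8) = -114*(-8)/(11 - 8) = -114*(-8)/3 = -57*(-16/3) = 304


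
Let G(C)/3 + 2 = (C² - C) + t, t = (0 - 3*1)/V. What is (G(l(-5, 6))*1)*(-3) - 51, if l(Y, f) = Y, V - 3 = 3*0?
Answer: -294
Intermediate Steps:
V = 3 (V = 3 + 3*0 = 3 + 0 = 3)
t = -1 (t = (0 - 3*1)/3 = (0 - 3)*(⅓) = -3*⅓ = -1)
G(C) = -9 - 3*C + 3*C² (G(C) = -6 + 3*((C² - C) - 1) = -6 + 3*(-1 + C² - C) = -6 + (-3 - 3*C + 3*C²) = -9 - 3*C + 3*C²)
(G(l(-5, 6))*1)*(-3) - 51 = ((-9 - 3*(-5) + 3*(-5)²)*1)*(-3) - 51 = ((-9 + 15 + 3*25)*1)*(-3) - 51 = ((-9 + 15 + 75)*1)*(-3) - 51 = (81*1)*(-3) - 51 = 81*(-3) - 51 = -243 - 51 = -294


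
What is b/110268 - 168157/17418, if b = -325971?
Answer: -448520351/35567556 ≈ -12.610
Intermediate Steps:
b/110268 - 168157/17418 = -325971/110268 - 168157/17418 = -325971*1/110268 - 168157*1/17418 = -12073/4084 - 168157/17418 = -448520351/35567556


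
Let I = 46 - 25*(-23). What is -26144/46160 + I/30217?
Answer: -47582993/87176045 ≈ -0.54583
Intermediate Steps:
I = 621 (I = 46 + 575 = 621)
-26144/46160 + I/30217 = -26144/46160 + 621/30217 = -26144*1/46160 + 621*(1/30217) = -1634/2885 + 621/30217 = -47582993/87176045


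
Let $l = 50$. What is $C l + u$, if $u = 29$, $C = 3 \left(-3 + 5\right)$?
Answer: $329$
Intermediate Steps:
$C = 6$ ($C = 3 \cdot 2 = 6$)
$C l + u = 6 \cdot 50 + 29 = 300 + 29 = 329$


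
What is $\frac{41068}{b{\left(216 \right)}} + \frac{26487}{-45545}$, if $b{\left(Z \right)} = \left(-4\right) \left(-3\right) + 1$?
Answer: $\frac{1870097729}{592085} \approx 3158.5$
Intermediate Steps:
$b{\left(Z \right)} = 13$ ($b{\left(Z \right)} = 12 + 1 = 13$)
$\frac{41068}{b{\left(216 \right)}} + \frac{26487}{-45545} = \frac{41068}{13} + \frac{26487}{-45545} = 41068 \cdot \frac{1}{13} + 26487 \left(- \frac{1}{45545}\right) = \frac{41068}{13} - \frac{26487}{45545} = \frac{1870097729}{592085}$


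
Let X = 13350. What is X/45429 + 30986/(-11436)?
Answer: -209165399/86587674 ≈ -2.4156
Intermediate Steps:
X/45429 + 30986/(-11436) = 13350/45429 + 30986/(-11436) = 13350*(1/45429) + 30986*(-1/11436) = 4450/15143 - 15493/5718 = -209165399/86587674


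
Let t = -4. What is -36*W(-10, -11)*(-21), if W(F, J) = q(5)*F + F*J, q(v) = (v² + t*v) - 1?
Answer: 52920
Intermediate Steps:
q(v) = -1 + v² - 4*v (q(v) = (v² - 4*v) - 1 = -1 + v² - 4*v)
W(F, J) = 4*F + F*J (W(F, J) = (-1 + 5² - 4*5)*F + F*J = (-1 + 25 - 20)*F + F*J = 4*F + F*J)
-36*W(-10, -11)*(-21) = -(-360)*(4 - 11)*(-21) = -(-360)*(-7)*(-21) = -36*70*(-21) = -2520*(-21) = 52920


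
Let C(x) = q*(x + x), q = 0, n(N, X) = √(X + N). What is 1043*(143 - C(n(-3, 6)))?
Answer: 149149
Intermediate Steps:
n(N, X) = √(N + X)
C(x) = 0 (C(x) = 0*(x + x) = 0*(2*x) = 0)
1043*(143 - C(n(-3, 6))) = 1043*(143 - 1*0) = 1043*(143 + 0) = 1043*143 = 149149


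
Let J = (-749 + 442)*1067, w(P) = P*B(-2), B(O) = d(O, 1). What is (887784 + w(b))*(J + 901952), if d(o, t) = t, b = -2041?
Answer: 508755721569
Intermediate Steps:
B(O) = 1
w(P) = P (w(P) = P*1 = P)
J = -327569 (J = -307*1067 = -327569)
(887784 + w(b))*(J + 901952) = (887784 - 2041)*(-327569 + 901952) = 885743*574383 = 508755721569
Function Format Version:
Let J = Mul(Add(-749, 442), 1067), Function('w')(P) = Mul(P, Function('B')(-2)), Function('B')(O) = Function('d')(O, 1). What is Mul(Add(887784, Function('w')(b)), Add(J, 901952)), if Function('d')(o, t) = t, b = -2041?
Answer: 508755721569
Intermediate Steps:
Function('B')(O) = 1
Function('w')(P) = P (Function('w')(P) = Mul(P, 1) = P)
J = -327569 (J = Mul(-307, 1067) = -327569)
Mul(Add(887784, Function('w')(b)), Add(J, 901952)) = Mul(Add(887784, -2041), Add(-327569, 901952)) = Mul(885743, 574383) = 508755721569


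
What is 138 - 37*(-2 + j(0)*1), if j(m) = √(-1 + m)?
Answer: 212 - 37*I ≈ 212.0 - 37.0*I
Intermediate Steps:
138 - 37*(-2 + j(0)*1) = 138 - 37*(-2 + √(-1 + 0)*1) = 138 - 37*(-2 + √(-1)*1) = 138 - 37*(-2 + I*1) = 138 - 37*(-2 + I) = 138 + (74 - 37*I) = 212 - 37*I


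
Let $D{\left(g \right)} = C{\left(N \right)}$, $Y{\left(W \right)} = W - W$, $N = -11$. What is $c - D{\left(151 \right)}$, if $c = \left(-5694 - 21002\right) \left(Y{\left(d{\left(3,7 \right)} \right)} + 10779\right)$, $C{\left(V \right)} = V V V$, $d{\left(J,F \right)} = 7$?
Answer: $-287754853$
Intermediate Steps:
$Y{\left(W \right)} = 0$
$C{\left(V \right)} = V^{3}$ ($C{\left(V \right)} = V V^{2} = V^{3}$)
$D{\left(g \right)} = -1331$ ($D{\left(g \right)} = \left(-11\right)^{3} = -1331$)
$c = -287756184$ ($c = \left(-5694 - 21002\right) \left(0 + 10779\right) = \left(-26696\right) 10779 = -287756184$)
$c - D{\left(151 \right)} = -287756184 - -1331 = -287756184 + 1331 = -287754853$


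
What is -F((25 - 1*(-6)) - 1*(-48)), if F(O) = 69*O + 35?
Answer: -5486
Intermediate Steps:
F(O) = 35 + 69*O
-F((25 - 1*(-6)) - 1*(-48)) = -(35 + 69*((25 - 1*(-6)) - 1*(-48))) = -(35 + 69*((25 + 6) + 48)) = -(35 + 69*(31 + 48)) = -(35 + 69*79) = -(35 + 5451) = -1*5486 = -5486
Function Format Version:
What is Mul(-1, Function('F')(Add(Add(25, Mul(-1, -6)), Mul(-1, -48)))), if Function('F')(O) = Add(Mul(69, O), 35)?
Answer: -5486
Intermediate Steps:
Function('F')(O) = Add(35, Mul(69, O))
Mul(-1, Function('F')(Add(Add(25, Mul(-1, -6)), Mul(-1, -48)))) = Mul(-1, Add(35, Mul(69, Add(Add(25, Mul(-1, -6)), Mul(-1, -48))))) = Mul(-1, Add(35, Mul(69, Add(Add(25, 6), 48)))) = Mul(-1, Add(35, Mul(69, Add(31, 48)))) = Mul(-1, Add(35, Mul(69, 79))) = Mul(-1, Add(35, 5451)) = Mul(-1, 5486) = -5486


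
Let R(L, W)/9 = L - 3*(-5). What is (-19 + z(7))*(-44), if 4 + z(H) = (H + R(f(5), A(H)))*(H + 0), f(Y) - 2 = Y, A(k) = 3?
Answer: -62128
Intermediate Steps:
f(Y) = 2 + Y
R(L, W) = 135 + 9*L (R(L, W) = 9*(L - 3*(-5)) = 9*(L + 15) = 9*(15 + L) = 135 + 9*L)
z(H) = -4 + H*(198 + H) (z(H) = -4 + (H + (135 + 9*(2 + 5)))*(H + 0) = -4 + (H + (135 + 9*7))*H = -4 + (H + (135 + 63))*H = -4 + (H + 198)*H = -4 + (198 + H)*H = -4 + H*(198 + H))
(-19 + z(7))*(-44) = (-19 + (-4 + 7**2 + 198*7))*(-44) = (-19 + (-4 + 49 + 1386))*(-44) = (-19 + 1431)*(-44) = 1412*(-44) = -62128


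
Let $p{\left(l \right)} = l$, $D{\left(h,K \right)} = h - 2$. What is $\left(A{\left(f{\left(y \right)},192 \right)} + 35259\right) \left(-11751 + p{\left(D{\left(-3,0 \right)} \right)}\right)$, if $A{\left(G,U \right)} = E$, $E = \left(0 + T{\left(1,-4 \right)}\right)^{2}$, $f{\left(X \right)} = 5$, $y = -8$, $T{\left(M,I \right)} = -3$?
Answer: $-414610608$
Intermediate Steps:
$D{\left(h,K \right)} = -2 + h$
$E = 9$ ($E = \left(0 - 3\right)^{2} = \left(-3\right)^{2} = 9$)
$A{\left(G,U \right)} = 9$
$\left(A{\left(f{\left(y \right)},192 \right)} + 35259\right) \left(-11751 + p{\left(D{\left(-3,0 \right)} \right)}\right) = \left(9 + 35259\right) \left(-11751 - 5\right) = 35268 \left(-11751 - 5\right) = 35268 \left(-11756\right) = -414610608$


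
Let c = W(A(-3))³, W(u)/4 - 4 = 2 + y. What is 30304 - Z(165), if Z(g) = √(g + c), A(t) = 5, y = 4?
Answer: 30304 - √64165 ≈ 30051.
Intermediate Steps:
W(u) = 40 (W(u) = 16 + 4*(2 + 4) = 16 + 4*6 = 16 + 24 = 40)
c = 64000 (c = 40³ = 64000)
Z(g) = √(64000 + g) (Z(g) = √(g + 64000) = √(64000 + g))
30304 - Z(165) = 30304 - √(64000 + 165) = 30304 - √64165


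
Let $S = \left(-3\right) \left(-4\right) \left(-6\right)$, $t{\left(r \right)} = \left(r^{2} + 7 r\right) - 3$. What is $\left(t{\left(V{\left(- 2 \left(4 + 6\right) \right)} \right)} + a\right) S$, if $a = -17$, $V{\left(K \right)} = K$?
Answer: $-17280$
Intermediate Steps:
$t{\left(r \right)} = -3 + r^{2} + 7 r$
$S = -72$ ($S = 12 \left(-6\right) = -72$)
$\left(t{\left(V{\left(- 2 \left(4 + 6\right) \right)} \right)} + a\right) S = \left(\left(-3 + \left(- 2 \left(4 + 6\right)\right)^{2} + 7 \left(- 2 \left(4 + 6\right)\right)\right) - 17\right) \left(-72\right) = \left(\left(-3 + \left(\left(-2\right) 10\right)^{2} + 7 \left(\left(-2\right) 10\right)\right) - 17\right) \left(-72\right) = \left(\left(-3 + \left(-20\right)^{2} + 7 \left(-20\right)\right) - 17\right) \left(-72\right) = \left(\left(-3 + 400 - 140\right) - 17\right) \left(-72\right) = \left(257 - 17\right) \left(-72\right) = 240 \left(-72\right) = -17280$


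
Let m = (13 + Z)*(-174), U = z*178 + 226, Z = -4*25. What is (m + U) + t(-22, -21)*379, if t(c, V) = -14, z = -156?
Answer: -17710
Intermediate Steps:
Z = -100
U = -27542 (U = -156*178 + 226 = -27768 + 226 = -27542)
m = 15138 (m = (13 - 100)*(-174) = -87*(-174) = 15138)
(m + U) + t(-22, -21)*379 = (15138 - 27542) - 14*379 = -12404 - 5306 = -17710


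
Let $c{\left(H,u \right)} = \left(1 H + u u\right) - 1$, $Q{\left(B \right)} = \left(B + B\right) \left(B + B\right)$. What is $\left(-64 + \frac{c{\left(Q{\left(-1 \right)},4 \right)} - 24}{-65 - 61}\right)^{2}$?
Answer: $\frac{64947481}{15876} \approx 4090.9$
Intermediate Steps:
$Q{\left(B \right)} = 4 B^{2}$ ($Q{\left(B \right)} = 2 B 2 B = 4 B^{2}$)
$c{\left(H,u \right)} = -1 + H + u^{2}$ ($c{\left(H,u \right)} = \left(H + u^{2}\right) - 1 = -1 + H + u^{2}$)
$\left(-64 + \frac{c{\left(Q{\left(-1 \right)},4 \right)} - 24}{-65 - 61}\right)^{2} = \left(-64 + \frac{\left(-1 + 4 \left(-1\right)^{2} + 4^{2}\right) - 24}{-65 - 61}\right)^{2} = \left(-64 + \frac{\left(-1 + 4 \cdot 1 + 16\right) - 24}{-126}\right)^{2} = \left(-64 + \left(\left(-1 + 4 + 16\right) - 24\right) \left(- \frac{1}{126}\right)\right)^{2} = \left(-64 + \left(19 - 24\right) \left(- \frac{1}{126}\right)\right)^{2} = \left(-64 - - \frac{5}{126}\right)^{2} = \left(-64 + \frac{5}{126}\right)^{2} = \left(- \frac{8059}{126}\right)^{2} = \frac{64947481}{15876}$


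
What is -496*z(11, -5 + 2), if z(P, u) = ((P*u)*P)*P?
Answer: 1980528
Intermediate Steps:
z(P, u) = u*P³ (z(P, u) = (u*P²)*P = u*P³)
-496*z(11, -5 + 2) = -496*(-5 + 2)*11³ = -(-1488)*1331 = -496*(-3993) = 1980528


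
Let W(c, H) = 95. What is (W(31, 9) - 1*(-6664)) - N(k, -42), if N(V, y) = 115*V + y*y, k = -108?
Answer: 17415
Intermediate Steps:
N(V, y) = y² + 115*V (N(V, y) = 115*V + y² = y² + 115*V)
(W(31, 9) - 1*(-6664)) - N(k, -42) = (95 - 1*(-6664)) - ((-42)² + 115*(-108)) = (95 + 6664) - (1764 - 12420) = 6759 - 1*(-10656) = 6759 + 10656 = 17415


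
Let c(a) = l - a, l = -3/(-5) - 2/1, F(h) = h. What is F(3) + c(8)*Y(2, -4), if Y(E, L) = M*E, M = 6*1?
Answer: -549/5 ≈ -109.80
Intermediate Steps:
M = 6
Y(E, L) = 6*E
l = -7/5 (l = -3*(-⅕) - 2*1 = ⅗ - 2 = -7/5 ≈ -1.4000)
c(a) = -7/5 - a
F(3) + c(8)*Y(2, -4) = 3 + (-7/5 - 1*8)*(6*2) = 3 + (-7/5 - 8)*12 = 3 - 47/5*12 = 3 - 564/5 = -549/5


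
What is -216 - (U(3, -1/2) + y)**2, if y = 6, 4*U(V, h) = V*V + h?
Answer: -18049/64 ≈ -282.02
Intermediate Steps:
U(V, h) = h/4 + V**2/4 (U(V, h) = (V*V + h)/4 = (V**2 + h)/4 = (h + V**2)/4 = h/4 + V**2/4)
-216 - (U(3, -1/2) + y)**2 = -216 - (((-1/2)/4 + (1/4)*3**2) + 6)**2 = -216 - (((-1*1/2)/4 + (1/4)*9) + 6)**2 = -216 - (((1/4)*(-1/2) + 9/4) + 6)**2 = -216 - ((-1/8 + 9/4) + 6)**2 = -216 - (17/8 + 6)**2 = -216 - (65/8)**2 = -216 - 1*4225/64 = -216 - 4225/64 = -18049/64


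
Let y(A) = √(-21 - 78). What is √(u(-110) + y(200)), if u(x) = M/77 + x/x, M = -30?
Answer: √(3619 + 17787*I*√11)/77 ≈ 2.2999 + 2.1631*I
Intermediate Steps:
y(A) = 3*I*√11 (y(A) = √(-99) = 3*I*√11)
u(x) = 47/77 (u(x) = -30/77 + x/x = -30*1/77 + 1 = -30/77 + 1 = 47/77)
√(u(-110) + y(200)) = √(47/77 + 3*I*√11)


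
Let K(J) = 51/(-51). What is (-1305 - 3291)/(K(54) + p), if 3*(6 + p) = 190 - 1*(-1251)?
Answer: -3447/355 ≈ -9.7099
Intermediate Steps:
K(J) = -1 (K(J) = 51*(-1/51) = -1)
p = 1423/3 (p = -6 + (190 - 1*(-1251))/3 = -6 + (190 + 1251)/3 = -6 + (1/3)*1441 = -6 + 1441/3 = 1423/3 ≈ 474.33)
(-1305 - 3291)/(K(54) + p) = (-1305 - 3291)/(-1 + 1423/3) = -4596/1420/3 = -4596*3/1420 = -3447/355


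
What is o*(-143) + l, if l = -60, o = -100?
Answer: 14240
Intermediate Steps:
o*(-143) + l = -100*(-143) - 60 = 14300 - 60 = 14240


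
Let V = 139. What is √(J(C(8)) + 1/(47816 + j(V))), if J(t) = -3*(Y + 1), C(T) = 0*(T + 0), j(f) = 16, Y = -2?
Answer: √1715937126/23916 ≈ 1.7321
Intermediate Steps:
C(T) = 0 (C(T) = 0*T = 0)
J(t) = 3 (J(t) = -3*(-2 + 1) = -3*(-1) = 3)
√(J(C(8)) + 1/(47816 + j(V))) = √(3 + 1/(47816 + 16)) = √(3 + 1/47832) = √(143497/47832) = √1715937126/23916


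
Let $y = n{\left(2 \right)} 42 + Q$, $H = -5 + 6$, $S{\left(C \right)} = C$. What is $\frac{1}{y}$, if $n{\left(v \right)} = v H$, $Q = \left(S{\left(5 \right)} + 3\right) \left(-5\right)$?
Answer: $\frac{1}{44} \approx 0.022727$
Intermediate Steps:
$H = 1$
$Q = -40$ ($Q = \left(5 + 3\right) \left(-5\right) = 8 \left(-5\right) = -40$)
$n{\left(v \right)} = v$ ($n{\left(v \right)} = v 1 = v$)
$y = 44$ ($y = 2 \cdot 42 - 40 = 84 - 40 = 44$)
$\frac{1}{y} = \frac{1}{44}$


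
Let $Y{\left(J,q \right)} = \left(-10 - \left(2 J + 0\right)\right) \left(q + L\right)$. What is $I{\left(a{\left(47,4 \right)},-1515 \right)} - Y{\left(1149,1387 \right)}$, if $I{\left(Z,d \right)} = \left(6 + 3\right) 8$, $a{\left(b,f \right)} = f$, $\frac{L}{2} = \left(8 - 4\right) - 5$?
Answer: $3196652$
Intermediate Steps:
$L = -2$ ($L = 2 \left(\left(8 - 4\right) - 5\right) = 2 \left(4 - 5\right) = 2 \left(-1\right) = -2$)
$I{\left(Z,d \right)} = 72$ ($I{\left(Z,d \right)} = 9 \cdot 8 = 72$)
$Y{\left(J,q \right)} = \left(-10 - 2 J\right) \left(-2 + q\right)$ ($Y{\left(J,q \right)} = \left(-10 - \left(2 J + 0\right)\right) \left(q - 2\right) = \left(-10 - 2 J\right) \left(-2 + q\right)$)
$I{\left(a{\left(47,4 \right)},-1515 \right)} - Y{\left(1149,1387 \right)} = 72 - \left(20 - 13870 + 4 \cdot 1149 - 2298 \cdot 1387\right) = 72 - \left(20 - 13870 + 4596 - 3187326\right) = 72 - -3196580 = 72 + 3196580 = 3196652$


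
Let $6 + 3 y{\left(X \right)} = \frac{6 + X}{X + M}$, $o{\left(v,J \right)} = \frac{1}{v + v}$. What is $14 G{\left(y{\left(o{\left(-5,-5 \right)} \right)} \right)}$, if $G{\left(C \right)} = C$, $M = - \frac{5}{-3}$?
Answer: $- \frac{490}{47} \approx -10.426$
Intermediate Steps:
$M = \frac{5}{3}$ ($M = \left(-5\right) \left(- \frac{1}{3}\right) = \frac{5}{3} \approx 1.6667$)
$o{\left(v,J \right)} = \frac{1}{2 v}$
$y{\left(X \right)} = -2 + \frac{6 + X}{3 \left(\frac{5}{3} + X\right)}$ ($y{\left(X \right)} = -2 + \frac{\left(6 + X\right) \frac{1}{X + \frac{5}{3}}}{3} = -2 + \frac{\left(6 + X\right) \frac{1}{\frac{5}{3} + X}}{3} = -2 + \frac{\frac{1}{\frac{5}{3} + X} \left(6 + X\right)}{3} = -2 + \frac{6 + X}{3 \left(\frac{5}{3} + X\right)}$)
$14 G{\left(y{\left(o{\left(-5,-5 \right)} \right)} \right)} = 14 \frac{-4 - 5 \frac{1}{2 \left(-5\right)}}{5 + 3 \frac{1}{2 \left(-5\right)}} = 14 \frac{-4 - 5 \cdot \frac{1}{2} \left(- \frac{1}{5}\right)}{5 + 3 \cdot \frac{1}{2} \left(- \frac{1}{5}\right)} = 14 \frac{-4 - - \frac{1}{2}}{5 + 3 \left(- \frac{1}{10}\right)} = 14 \frac{-4 + \frac{1}{2}}{5 - \frac{3}{10}} = 14 \frac{1}{\frac{47}{10}} \left(- \frac{7}{2}\right) = 14 \cdot \frac{10}{47} \left(- \frac{7}{2}\right) = 14 \left(- \frac{35}{47}\right) = - \frac{490}{47}$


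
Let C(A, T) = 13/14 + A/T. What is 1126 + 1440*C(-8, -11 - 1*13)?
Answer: 20602/7 ≈ 2943.1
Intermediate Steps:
C(A, T) = 13/14 + A/T (C(A, T) = 13*(1/14) + A/T = 13/14 + A/T)
1126 + 1440*C(-8, -11 - 1*13) = 1126 + 1440*(13/14 - 8/(-11 - 1*13)) = 1126 + 1440*(13/14 - 8/(-11 - 13)) = 1126 + 1440*(13/14 - 8/(-24)) = 1126 + 1440*(13/14 - 8*(-1/24)) = 1126 + 1440*(13/14 + ⅓) = 1126 + 1440*(53/42) = 1126 + 12720/7 = 20602/7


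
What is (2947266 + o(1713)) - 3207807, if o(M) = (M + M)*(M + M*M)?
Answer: 10058756391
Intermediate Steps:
o(M) = 2*M*(M + M**2) (o(M) = (2*M)*(M + M**2) = 2*M*(M + M**2))
(2947266 + o(1713)) - 3207807 = (2947266 + 2*1713**2*(1 + 1713)) - 3207807 = (2947266 + 2*2934369*1714) - 3207807 = (2947266 + 10059016932) - 3207807 = 10061964198 - 3207807 = 10058756391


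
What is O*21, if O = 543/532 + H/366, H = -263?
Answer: 29411/4636 ≈ 6.3440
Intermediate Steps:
O = 29411/97356 (O = 543/532 - 263/366 = 29411/97356 ≈ 0.30210)
O*21 = (29411/97356)*21 = 29411/4636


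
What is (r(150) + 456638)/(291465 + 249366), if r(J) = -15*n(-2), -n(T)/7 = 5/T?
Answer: 912751/1081662 ≈ 0.84384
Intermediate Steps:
n(T) = -35/T
r(J) = -525/2 (r(J) = -(-525)/(-2) = -(-525)*(-1)/2 = -15*35/2 = -525/2)
(r(150) + 456638)/(291465 + 249366) = (-525/2 + 456638)/(291465 + 249366) = (912751/2)/540831 = (912751/2)*(1/540831) = 912751/1081662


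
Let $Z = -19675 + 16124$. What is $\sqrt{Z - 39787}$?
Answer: $i \sqrt{43338} \approx 208.18 i$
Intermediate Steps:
$Z = -3551$
$\sqrt{Z - 39787} = \sqrt{-3551 - 39787} = \sqrt{-43338} = i \sqrt{43338}$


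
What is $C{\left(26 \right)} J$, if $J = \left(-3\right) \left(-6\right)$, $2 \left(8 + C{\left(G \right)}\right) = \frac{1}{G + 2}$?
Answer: $- \frac{4023}{28} \approx -143.68$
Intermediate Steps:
$C{\left(G \right)} = -8 + \frac{1}{2 \left(2 + G\right)}$ ($C{\left(G \right)} = -8 + \frac{1}{2 \left(G + 2\right)} = -8 + \frac{1}{2 \left(2 + G\right)}$)
$J = 18$
$C{\left(26 \right)} J = \frac{-31 - 416}{2 \left(2 + 26\right)} 18 = \frac{-31 - 416}{2 \cdot 28} \cdot 18 = \frac{1}{2} \cdot \frac{1}{28} \left(-447\right) 18 = \left(- \frac{447}{56}\right) 18 = - \frac{4023}{28}$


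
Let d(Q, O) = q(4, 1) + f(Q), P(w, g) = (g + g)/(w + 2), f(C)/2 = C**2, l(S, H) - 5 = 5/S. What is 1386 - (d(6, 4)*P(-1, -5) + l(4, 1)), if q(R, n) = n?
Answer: 8439/4 ≈ 2109.8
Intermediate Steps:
l(S, H) = 5 + 5/S
f(C) = 2*C**2
P(w, g) = 2*g/(2 + w) (P(w, g) = (2*g)/(2 + w) = 2*g/(2 + w))
d(Q, O) = 1 + 2*Q**2
1386 - (d(6, 4)*P(-1, -5) + l(4, 1)) = 1386 - ((1 + 2*6**2)*(2*(-5)/(2 - 1)) + (5 + 5/4)) = 1386 - ((1 + 2*36)*(2*(-5)/1) + (5 + 5*(1/4))) = 1386 - ((1 + 72)*(2*(-5)*1) + (5 + 5/4)) = 1386 - (73*(-10) + 25/4) = 1386 - (-730 + 25/4) = 1386 - 1*(-2895/4) = 1386 + 2895/4 = 8439/4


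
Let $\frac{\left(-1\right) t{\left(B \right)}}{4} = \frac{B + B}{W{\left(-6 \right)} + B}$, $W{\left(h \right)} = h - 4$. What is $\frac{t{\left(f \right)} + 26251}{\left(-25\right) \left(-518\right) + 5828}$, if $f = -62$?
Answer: $\frac{236197}{169002} \approx 1.3976$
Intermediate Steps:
$W{\left(h \right)} = -4 + h$
$t{\left(B \right)} = - \frac{8 B}{-10 + B}$ ($t{\left(B \right)} = - 4 \frac{B + B}{\left(-4 - 6\right) + B} = - 4 \frac{2 B}{-10 + B} = - \frac{8 B}{-10 + B}$)
$\frac{t{\left(f \right)} + 26251}{\left(-25\right) \left(-518\right) + 5828} = \frac{\left(-8\right) \left(-62\right) \frac{1}{-10 - 62} + 26251}{\left(-25\right) \left(-518\right) + 5828} = \frac{\left(-8\right) \left(-62\right) \frac{1}{-72} + 26251}{12950 + 5828} = \frac{\left(-8\right) \left(-62\right) \left(- \frac{1}{72}\right) + 26251}{18778} = \left(- \frac{62}{9} + 26251\right) \frac{1}{18778} = \frac{236197}{9} \cdot \frac{1}{18778} = \frac{236197}{169002}$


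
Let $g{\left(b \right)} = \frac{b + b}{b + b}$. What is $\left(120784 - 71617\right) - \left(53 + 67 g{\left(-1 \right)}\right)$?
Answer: $49047$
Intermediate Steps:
$g{\left(b \right)} = 1$ ($g{\left(b \right)} = \frac{2 b}{2 b} = 2 b \frac{1}{2 b} = 1$)
$\left(120784 - 71617\right) - \left(53 + 67 g{\left(-1 \right)}\right) = \left(120784 - 71617\right) - 120 = 49167 - 120 = 49047$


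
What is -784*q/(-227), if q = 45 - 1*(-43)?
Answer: 68992/227 ≈ 303.93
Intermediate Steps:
q = 88 (q = 45 + 43 = 88)
-784*q/(-227) = -68992/(-227) = -68992*(-1)/227 = -784*(-88/227) = 68992/227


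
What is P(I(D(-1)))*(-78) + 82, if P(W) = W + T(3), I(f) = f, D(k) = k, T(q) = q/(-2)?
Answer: 277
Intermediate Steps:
T(q) = -q/2 (T(q) = q*(-½) = -q/2)
P(W) = -3/2 + W (P(W) = W - ½*3 = W - 3/2 = -3/2 + W)
P(I(D(-1)))*(-78) + 82 = (-3/2 - 1)*(-78) + 82 = -5/2*(-78) + 82 = 195 + 82 = 277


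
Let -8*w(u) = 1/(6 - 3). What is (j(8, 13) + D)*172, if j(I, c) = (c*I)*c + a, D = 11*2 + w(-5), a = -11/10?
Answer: 7083949/30 ≈ 2.3613e+5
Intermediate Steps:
a = -11/10 (a = -11*⅒ = -11/10 ≈ -1.1000)
w(u) = -1/24 (w(u) = -1/(8*(6 - 3)) = -⅛/3 = -⅛*⅓ = -1/24)
D = 527/24 (D = 11*2 - 1/24 = 22 - 1/24 = 527/24 ≈ 21.958)
j(I, c) = -11/10 + I*c² (j(I, c) = (c*I)*c - 11/10 = (I*c)*c - 11/10 = I*c² - 11/10 = -11/10 + I*c²)
(j(8, 13) + D)*172 = ((-11/10 + 8*13²) + 527/24)*172 = ((-11/10 + 8*169) + 527/24)*172 = ((-11/10 + 1352) + 527/24)*172 = (13509/10 + 527/24)*172 = (164743/120)*172 = 7083949/30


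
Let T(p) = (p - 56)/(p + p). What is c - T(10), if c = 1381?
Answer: 13833/10 ≈ 1383.3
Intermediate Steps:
T(p) = (-56 + p)/(2*p) (T(p) = (-56 + p)/((2*p)) = (-56 + p)*(1/(2*p)) = (-56 + p)/(2*p))
c - T(10) = 1381 - (-56 + 10)/(2*10) = 1381 - (-46)/(2*10) = 1381 - 1*(-23/10) = 1381 + 23/10 = 13833/10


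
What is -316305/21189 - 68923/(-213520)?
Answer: -140290943/9605680 ≈ -14.605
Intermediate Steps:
-316305/21189 - 68923/(-213520) = -316305*1/21189 - 68923*(-1/213520) = -105435/7063 + 439/1360 = -140290943/9605680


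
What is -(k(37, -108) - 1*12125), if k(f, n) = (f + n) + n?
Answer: 12304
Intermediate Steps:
k(f, n) = f + 2*n
-(k(37, -108) - 1*12125) = -((37 + 2*(-108)) - 1*12125) = -((37 - 216) - 12125) = -(-179 - 12125) = -1*(-12304) = 12304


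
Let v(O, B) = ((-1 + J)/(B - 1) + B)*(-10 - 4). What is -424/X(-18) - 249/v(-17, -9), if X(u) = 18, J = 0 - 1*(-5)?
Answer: -150701/5922 ≈ -25.448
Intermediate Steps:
J = 5 (J = 0 + 5 = 5)
v(O, B) = -56/(-1 + B) - 14*B (v(O, B) = ((-1 + 5)/(B - 1) + B)*(-10 - 4) = (4/(-1 + B) + B)*(-14) = (B + 4/(-1 + B))*(-14) = -56/(-1 + B) - 14*B)
-424/X(-18) - 249/v(-17, -9) = -424/18 - 249*(-1 - 9)/(14*(-4 - 9 - 1*(-9)²)) = -424*1/18 - 249*(-5/(7*(-4 - 9 - 1*81))) = -212/9 - 249*(-5/(7*(-4 - 9 - 81))) = -212/9 - 249/(14*(-⅒)*(-94)) = -212/9 - 249/658/5 = -212/9 - 249*5/658 = -212/9 - 1245/658 = -150701/5922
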